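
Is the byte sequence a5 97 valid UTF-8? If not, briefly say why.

invalid (continuation byte with no leading byte)

Byte 0xA5 = 10100101 has the form 10xxxxxx — a continuation byte — but there is no preceding leading byte.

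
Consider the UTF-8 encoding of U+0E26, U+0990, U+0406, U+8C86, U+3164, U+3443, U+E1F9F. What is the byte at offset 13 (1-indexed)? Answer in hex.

1-indexed offset 13 is 0-indexed offset 12.
U+0E26 → 3-byte form E0 B8 A6 at offsets 0–2.
U+0990 → 3-byte form E0 A6 90 at offsets 3–5.
U+0406 → 2-byte form D0 86 at offsets 6–7.
U+8C86 → 3-byte form E8 B2 86 at offsets 8–10.
U+3164 → 3-byte form E3 85 A4 at offsets 11–13.
Offset 12 falls in char 5's range; it's byte 2 of E3 85 A4 = 0x85.

0x85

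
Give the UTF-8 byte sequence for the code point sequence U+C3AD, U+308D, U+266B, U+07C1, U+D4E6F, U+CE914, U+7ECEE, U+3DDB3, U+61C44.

EC 8E AD E3 82 8D E2 99 AB DF 81 F3 94 B9 AF F3 8E A4 94 F1 BE B3 AE F0 BD B6 B3 F1 A1 B1 84

U+C3AD: 3-byte form → EC 8E AD.
U+308D: 3-byte form → E3 82 8D.
U+266B: 3-byte form → E2 99 AB.
U+07C1: 2-byte form → DF 81.
U+D4E6F: 4-byte form → F3 94 B9 AF.
U+CE914: 4-byte form → F3 8E A4 94.
U+7ECEE: 4-byte form → F1 BE B3 AE.
U+3DDB3: 4-byte form → F0 BD B6 B3.
U+61C44: 4-byte form → F1 A1 B1 84.
Concatenated (31 bytes): EC 8E AD E3 82 8D E2 99 AB DF 81 F3 94 B9 AF F3 8E A4 94 F1 BE B3 AE F0 BD B6 B3 F1 A1 B1 84.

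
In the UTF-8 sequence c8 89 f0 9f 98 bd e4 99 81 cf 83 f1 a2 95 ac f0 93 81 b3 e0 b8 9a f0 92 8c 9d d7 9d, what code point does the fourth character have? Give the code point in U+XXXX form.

U+03C3

Offset 0: leading byte 0xC8 = 11001000 → 2-byte char #1 = C8 89.
Offset 2: leading byte 0xF0 = 11110000 → 4-byte char #2 = F0 9F 98 BD.
Offset 6: leading byte 0xE4 = 11100100 → 3-byte char #3 = E4 99 81.
Offset 9: leading byte 0xCF = 11001111 → 2-byte char #4 = CF 83.
Leading byte 0xCF = 11001111 matches 110xxxxx → 2-byte sequence.
Byte 1: 0xCF = 11001111, payload 01111 (5 bits).
Byte 2: 0x83 = 10000011 (10xxxxxx ✓), payload 000011.
Concatenate: 01111000011 = 0x3C3 (11 bits → U+03C3).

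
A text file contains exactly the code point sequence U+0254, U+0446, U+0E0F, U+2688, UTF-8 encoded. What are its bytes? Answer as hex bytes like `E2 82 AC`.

C9 94 D1 86 E0 B8 8F E2 9A 88

U+0254: 2-byte form → C9 94.
U+0446: 2-byte form → D1 86.
U+0E0F: 3-byte form → E0 B8 8F.
U+2688: 3-byte form → E2 9A 88.
Concatenated (10 bytes): C9 94 D1 86 E0 B8 8F E2 9A 88.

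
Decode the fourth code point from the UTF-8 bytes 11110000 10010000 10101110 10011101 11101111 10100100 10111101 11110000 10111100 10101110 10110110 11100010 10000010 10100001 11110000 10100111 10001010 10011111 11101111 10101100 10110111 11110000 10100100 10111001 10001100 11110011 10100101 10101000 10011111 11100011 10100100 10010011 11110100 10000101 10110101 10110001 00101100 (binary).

U+20A1

Offset 0: leading byte 0xF0 = 11110000 → 4-byte char #1 = F0 90 AE 9D.
Offset 4: leading byte 0xEF = 11101111 → 3-byte char #2 = EF A4 BD.
Offset 7: leading byte 0xF0 = 11110000 → 4-byte char #3 = F0 BC AE B6.
Offset 11: leading byte 0xE2 = 11100010 → 3-byte char #4 = E2 82 A1.
Leading byte 0xE2 = 11100010 matches 1110xxxx → 3-byte sequence.
Byte 1: 0xE2 = 11100010, payload 0010 (4 bits).
Byte 2: 0x82 = 10000010 (10xxxxxx ✓), payload 000010.
Byte 3: 0xA1 = 10100001 (10xxxxxx ✓), payload 100001.
Concatenate: 0010000010100001 = 0x20A1 (16 bits → U+20A1).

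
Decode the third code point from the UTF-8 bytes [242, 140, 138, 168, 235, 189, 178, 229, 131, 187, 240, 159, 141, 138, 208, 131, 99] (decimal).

Offset 0: leading byte 0xF2 = 11110010 → 4-byte char #1 = F2 8C 8A A8.
Offset 4: leading byte 0xEB = 11101011 → 3-byte char #2 = EB BD B2.
Offset 7: leading byte 0xE5 = 11100101 → 3-byte char #3 = E5 83 BB.
Leading byte 0xE5 = 11100101 matches 1110xxxx → 3-byte sequence.
Byte 1: 0xE5 = 11100101, payload 0101 (4 bits).
Byte 2: 0x83 = 10000011 (10xxxxxx ✓), payload 000011.
Byte 3: 0xBB = 10111011 (10xxxxxx ✓), payload 111011.
Concatenate: 0101000011111011 = 0x50FB (16 bits → U+50FB).

U+50FB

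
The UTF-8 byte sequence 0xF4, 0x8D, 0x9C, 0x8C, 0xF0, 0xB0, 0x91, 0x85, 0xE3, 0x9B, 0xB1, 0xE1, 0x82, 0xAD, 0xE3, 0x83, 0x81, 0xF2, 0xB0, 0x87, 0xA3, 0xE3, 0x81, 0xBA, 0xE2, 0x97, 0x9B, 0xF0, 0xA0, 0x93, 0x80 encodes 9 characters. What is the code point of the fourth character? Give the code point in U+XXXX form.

Offset 0: leading byte 0xF4 = 11110100 → 4-byte char #1 = F4 8D 9C 8C.
Offset 4: leading byte 0xF0 = 11110000 → 4-byte char #2 = F0 B0 91 85.
Offset 8: leading byte 0xE3 = 11100011 → 3-byte char #3 = E3 9B B1.
Offset 11: leading byte 0xE1 = 11100001 → 3-byte char #4 = E1 82 AD.
Leading byte 0xE1 = 11100001 matches 1110xxxx → 3-byte sequence.
Byte 1: 0xE1 = 11100001, payload 0001 (4 bits).
Byte 2: 0x82 = 10000010 (10xxxxxx ✓), payload 000010.
Byte 3: 0xAD = 10101101 (10xxxxxx ✓), payload 101101.
Concatenate: 0001000010101101 = 0x10AD (16 bits → U+10AD).

U+10AD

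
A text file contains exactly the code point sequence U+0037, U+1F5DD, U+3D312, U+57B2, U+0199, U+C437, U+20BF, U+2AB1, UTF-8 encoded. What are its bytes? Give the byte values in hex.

37 F0 9F 97 9D F0 BD 8C 92 E5 9E B2 C6 99 EC 90 B7 E2 82 BF E2 AA B1

U+0037: 1-byte form → 37.
U+1F5DD: 4-byte form → F0 9F 97 9D.
U+3D312: 4-byte form → F0 BD 8C 92.
U+57B2: 3-byte form → E5 9E B2.
U+0199: 2-byte form → C6 99.
U+C437: 3-byte form → EC 90 B7.
U+20BF: 3-byte form → E2 82 BF.
U+2AB1: 3-byte form → E2 AA B1.
Concatenated (23 bytes): 37 F0 9F 97 9D F0 BD 8C 92 E5 9E B2 C6 99 EC 90 B7 E2 82 BF E2 AA B1.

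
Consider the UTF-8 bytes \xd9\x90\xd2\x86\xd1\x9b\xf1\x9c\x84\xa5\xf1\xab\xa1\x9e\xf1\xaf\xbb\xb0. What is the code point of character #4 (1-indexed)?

Offset 0: leading byte 0xD9 = 11011001 → 2-byte char #1 = D9 90.
Offset 2: leading byte 0xD2 = 11010010 → 2-byte char #2 = D2 86.
Offset 4: leading byte 0xD1 = 11010001 → 2-byte char #3 = D1 9B.
Offset 6: leading byte 0xF1 = 11110001 → 4-byte char #4 = F1 9C 84 A5.
Leading byte 0xF1 = 11110001 matches 11110xxx → 4-byte sequence.
Byte 1: 0xF1 = 11110001, payload 001 (3 bits).
Byte 2: 0x9C = 10011100 (10xxxxxx ✓), payload 011100.
Byte 3: 0x84 = 10000100 (10xxxxxx ✓), payload 000100.
Byte 4: 0xA5 = 10100101 (10xxxxxx ✓), payload 100101.
Concatenate: 001011100000100100101 = 0x5C125 (21 bits → U+5C125).

U+5C125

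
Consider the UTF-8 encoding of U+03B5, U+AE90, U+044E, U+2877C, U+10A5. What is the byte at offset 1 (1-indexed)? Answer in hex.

1-indexed offset 1 is 0-indexed offset 0.
U+03B5 → 2-byte form CE B5 at offsets 0–1.
Offset 0 falls in char 1's range; it's byte 1 of CE B5 = 0xCE.

0xCE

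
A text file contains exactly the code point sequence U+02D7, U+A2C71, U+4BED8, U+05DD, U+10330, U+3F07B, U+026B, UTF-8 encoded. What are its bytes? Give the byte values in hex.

CB 97 F2 A2 B1 B1 F1 8B BB 98 D7 9D F0 90 8C B0 F0 BF 81 BB C9 AB

U+02D7: 2-byte form → CB 97.
U+A2C71: 4-byte form → F2 A2 B1 B1.
U+4BED8: 4-byte form → F1 8B BB 98.
U+05DD: 2-byte form → D7 9D.
U+10330: 4-byte form → F0 90 8C B0.
U+3F07B: 4-byte form → F0 BF 81 BB.
U+026B: 2-byte form → C9 AB.
Concatenated (22 bytes): CB 97 F2 A2 B1 B1 F1 8B BB 98 D7 9D F0 90 8C B0 F0 BF 81 BB C9 AB.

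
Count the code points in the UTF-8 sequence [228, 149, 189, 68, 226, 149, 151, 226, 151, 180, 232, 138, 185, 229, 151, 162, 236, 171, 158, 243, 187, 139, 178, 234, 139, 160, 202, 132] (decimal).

Byte at offset 0: 0xE4 = 11100100 → 3-byte char (#1). Advance 3.
Byte at offset 3: 0x44 = 01000100 → 1-byte char (#2). Advance 1.
Byte at offset 4: 0xE2 = 11100010 → 3-byte char (#3). Advance 3.
Byte at offset 7: 0xE2 = 11100010 → 3-byte char (#4). Advance 3.
Byte at offset 10: 0xE8 = 11101000 → 3-byte char (#5). Advance 3.
Byte at offset 13: 0xE5 = 11100101 → 3-byte char (#6). Advance 3.
Byte at offset 16: 0xEC = 11101100 → 3-byte char (#7). Advance 3.
Byte at offset 19: 0xF3 = 11110011 → 4-byte char (#8). Advance 4.
Byte at offset 23: 0xEA = 11101010 → 3-byte char (#9). Advance 3.
Byte at offset 26: 0xCA = 11001010 → 2-byte char (#10). Advance 2.
Reached end at offset 28 after 10 code points.

10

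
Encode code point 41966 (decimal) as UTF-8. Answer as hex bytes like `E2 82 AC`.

EA 8F AE

U+A3EE = 0xA3EE = 41966 decimal. In range U+0800–U+FFFF → 3-byte form: 1110xxxx 10xxxxxx 10xxxxxx.
Binary (16 bits): 1010001111101110.
Split 4+6+6: 1010 | 001111 | 101110.
Byte 1: 11101010 = 0xEA.
Byte 2: 10001111 = 0x8F.
Byte 3: 10101110 = 0xAE.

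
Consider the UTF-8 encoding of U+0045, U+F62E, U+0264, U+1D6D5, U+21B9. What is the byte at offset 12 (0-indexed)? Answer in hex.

U+0045 → 1-byte form 45 at offsets 0–0.
U+F62E → 3-byte form EF 98 AE at offsets 1–3.
U+0264 → 2-byte form C9 A4 at offsets 4–5.
U+1D6D5 → 4-byte form F0 9D 9B 95 at offsets 6–9.
U+21B9 → 3-byte form E2 86 B9 at offsets 10–12.
Offset 12 falls in char 5's range; it's byte 3 of E2 86 B9 = 0xB9.

0xB9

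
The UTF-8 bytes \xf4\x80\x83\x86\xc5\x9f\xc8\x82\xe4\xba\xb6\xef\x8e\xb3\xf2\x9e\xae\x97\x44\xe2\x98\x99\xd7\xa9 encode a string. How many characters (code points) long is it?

Byte at offset 0: 0xF4 = 11110100 → 4-byte char (#1). Advance 4.
Byte at offset 4: 0xC5 = 11000101 → 2-byte char (#2). Advance 2.
Byte at offset 6: 0xC8 = 11001000 → 2-byte char (#3). Advance 2.
Byte at offset 8: 0xE4 = 11100100 → 3-byte char (#4). Advance 3.
Byte at offset 11: 0xEF = 11101111 → 3-byte char (#5). Advance 3.
Byte at offset 14: 0xF2 = 11110010 → 4-byte char (#6). Advance 4.
Byte at offset 18: 0x44 = 01000100 → 1-byte char (#7). Advance 1.
Byte at offset 19: 0xE2 = 11100010 → 3-byte char (#8). Advance 3.
Byte at offset 22: 0xD7 = 11010111 → 2-byte char (#9). Advance 2.
Reached end at offset 24 after 9 code points.

9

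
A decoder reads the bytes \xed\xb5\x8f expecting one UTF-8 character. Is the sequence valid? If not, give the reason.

Structurally a 3-byte sequence; payload = 0xDD4F.
But 0xDD4F is in U+D800–U+DFFF, the surrogate range. Surrogates are not Unicode scalar values and are forbidden in UTF-8.

invalid (encodes a surrogate (U+D800–U+DFFF))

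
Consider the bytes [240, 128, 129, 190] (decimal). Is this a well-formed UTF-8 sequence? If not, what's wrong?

Leading byte 0xF0 = 11110000 → 4-byte form.
Continuation bytes all match 10xxxxxx. Payload decodes to 0x7E.
But 0x7E < 0x10000, the minimum for a 4-byte sequence — this is an overlong encoding.

invalid (overlong encoding)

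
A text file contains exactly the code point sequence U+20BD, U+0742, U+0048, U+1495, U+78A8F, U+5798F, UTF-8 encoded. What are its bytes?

U+20BD: 3-byte form → E2 82 BD.
U+0742: 2-byte form → DD 82.
U+0048: 1-byte form → 48.
U+1495: 3-byte form → E1 92 95.
U+78A8F: 4-byte form → F1 B8 AA 8F.
U+5798F: 4-byte form → F1 97 A6 8F.
Concatenated (17 bytes): E2 82 BD DD 82 48 E1 92 95 F1 B8 AA 8F F1 97 A6 8F.

E2 82 BD DD 82 48 E1 92 95 F1 B8 AA 8F F1 97 A6 8F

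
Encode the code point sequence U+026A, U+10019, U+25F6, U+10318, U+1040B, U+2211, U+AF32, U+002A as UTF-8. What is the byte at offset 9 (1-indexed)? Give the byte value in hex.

1-indexed offset 9 is 0-indexed offset 8.
U+026A → 2-byte form C9 AA at offsets 0–1.
U+10019 → 4-byte form F0 90 80 99 at offsets 2–5.
U+25F6 → 3-byte form E2 97 B6 at offsets 6–8.
Offset 8 falls in char 3's range; it's byte 3 of E2 97 B6 = 0xB6.

0xB6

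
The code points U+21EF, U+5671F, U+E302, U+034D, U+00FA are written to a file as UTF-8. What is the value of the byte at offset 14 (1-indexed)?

1-indexed offset 14 is 0-indexed offset 13.
U+21EF → 3-byte form E2 87 AF at offsets 0–2.
U+5671F → 4-byte form F1 96 9C 9F at offsets 3–6.
U+E302 → 3-byte form EE 8C 82 at offsets 7–9.
U+034D → 2-byte form CD 8D at offsets 10–11.
U+00FA → 2-byte form C3 BA at offsets 12–13.
Offset 13 falls in char 5's range; it's byte 2 of C3 BA = 0xBA.

0xBA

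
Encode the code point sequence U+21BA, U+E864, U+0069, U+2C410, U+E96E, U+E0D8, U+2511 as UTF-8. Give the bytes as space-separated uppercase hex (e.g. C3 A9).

U+21BA: 3-byte form → E2 86 BA.
U+E864: 3-byte form → EE A1 A4.
U+0069: 1-byte form → 69.
U+2C410: 4-byte form → F0 AC 90 90.
U+E96E: 3-byte form → EE A5 AE.
U+E0D8: 3-byte form → EE 83 98.
U+2511: 3-byte form → E2 94 91.
Concatenated (20 bytes): E2 86 BA EE A1 A4 69 F0 AC 90 90 EE A5 AE EE 83 98 E2 94 91.

E2 86 BA EE A1 A4 69 F0 AC 90 90 EE A5 AE EE 83 98 E2 94 91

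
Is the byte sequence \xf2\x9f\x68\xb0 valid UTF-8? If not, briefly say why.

Leading byte 0xF2 = 11110010 → 4-byte form.
Byte 3 is 0x68 = 01101000, which is not 10xxxxxx — expected a continuation byte.

invalid (non-continuation byte where continuation expected)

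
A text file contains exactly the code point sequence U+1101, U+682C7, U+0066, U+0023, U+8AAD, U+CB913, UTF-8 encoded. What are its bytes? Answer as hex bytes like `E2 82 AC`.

E1 84 81 F1 A8 8B 87 66 23 E8 AA AD F3 8B A4 93

U+1101: 3-byte form → E1 84 81.
U+682C7: 4-byte form → F1 A8 8B 87.
U+0066: 1-byte form → 66.
U+0023: 1-byte form → 23.
U+8AAD: 3-byte form → E8 AA AD.
U+CB913: 4-byte form → F3 8B A4 93.
Concatenated (16 bytes): E1 84 81 F1 A8 8B 87 66 23 E8 AA AD F3 8B A4 93.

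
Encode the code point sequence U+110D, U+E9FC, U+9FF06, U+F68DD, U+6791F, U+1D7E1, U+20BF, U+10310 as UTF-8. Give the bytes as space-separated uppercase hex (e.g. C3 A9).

U+110D: 3-byte form → E1 84 8D.
U+E9FC: 3-byte form → EE A7 BC.
U+9FF06: 4-byte form → F2 9F BC 86.
U+F68DD: 4-byte form → F3 B6 A3 9D.
U+6791F: 4-byte form → F1 A7 A4 9F.
U+1D7E1: 4-byte form → F0 9D 9F A1.
U+20BF: 3-byte form → E2 82 BF.
U+10310: 4-byte form → F0 90 8C 90.
Concatenated (29 bytes): E1 84 8D EE A7 BC F2 9F BC 86 F3 B6 A3 9D F1 A7 A4 9F F0 9D 9F A1 E2 82 BF F0 90 8C 90.

E1 84 8D EE A7 BC F2 9F BC 86 F3 B6 A3 9D F1 A7 A4 9F F0 9D 9F A1 E2 82 BF F0 90 8C 90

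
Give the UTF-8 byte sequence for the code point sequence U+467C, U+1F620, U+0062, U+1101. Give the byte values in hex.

E4 99 BC F0 9F 98 A0 62 E1 84 81

U+467C: 3-byte form → E4 99 BC.
U+1F620: 4-byte form → F0 9F 98 A0.
U+0062: 1-byte form → 62.
U+1101: 3-byte form → E1 84 81.
Concatenated (11 bytes): E4 99 BC F0 9F 98 A0 62 E1 84 81.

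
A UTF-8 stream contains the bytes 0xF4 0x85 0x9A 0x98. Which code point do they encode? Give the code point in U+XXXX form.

U+105698

Leading byte 0xF4 = 11110100 matches 11110xxx → 4-byte sequence.
Byte 1: 0xF4 = 11110100, payload 100 (3 bits).
Byte 2: 0x85 = 10000101 (10xxxxxx ✓), payload 000101.
Byte 3: 0x9A = 10011010 (10xxxxxx ✓), payload 011010.
Byte 4: 0x98 = 10011000 (10xxxxxx ✓), payload 011000.
Concatenate: 100000101011010011000 = 0x105698 (21 bits → U+105698).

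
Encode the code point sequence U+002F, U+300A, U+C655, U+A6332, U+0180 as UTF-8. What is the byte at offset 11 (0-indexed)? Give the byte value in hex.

0xC6

U+002F → 1-byte form 2F at offsets 0–0.
U+300A → 3-byte form E3 80 8A at offsets 1–3.
U+C655 → 3-byte form EC 99 95 at offsets 4–6.
U+A6332 → 4-byte form F2 A6 8C B2 at offsets 7–10.
U+0180 → 2-byte form C6 80 at offsets 11–12.
Offset 11 falls in char 5's range; it's byte 1 of C6 80 = 0xC6.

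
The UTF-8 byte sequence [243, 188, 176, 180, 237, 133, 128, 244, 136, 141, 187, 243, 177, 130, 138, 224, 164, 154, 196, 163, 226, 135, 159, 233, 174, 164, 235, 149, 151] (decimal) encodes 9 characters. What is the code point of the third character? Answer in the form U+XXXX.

Offset 0: leading byte 0xF3 = 11110011 → 4-byte char #1 = F3 BC B0 B4.
Offset 4: leading byte 0xED = 11101101 → 3-byte char #2 = ED 85 80.
Offset 7: leading byte 0xF4 = 11110100 → 4-byte char #3 = F4 88 8D BB.
Leading byte 0xF4 = 11110100 matches 11110xxx → 4-byte sequence.
Byte 1: 0xF4 = 11110100, payload 100 (3 bits).
Byte 2: 0x88 = 10001000 (10xxxxxx ✓), payload 001000.
Byte 3: 0x8D = 10001101 (10xxxxxx ✓), payload 001101.
Byte 4: 0xBB = 10111011 (10xxxxxx ✓), payload 111011.
Concatenate: 100001000001101111011 = 0x10837B (21 bits → U+10837B).

U+10837B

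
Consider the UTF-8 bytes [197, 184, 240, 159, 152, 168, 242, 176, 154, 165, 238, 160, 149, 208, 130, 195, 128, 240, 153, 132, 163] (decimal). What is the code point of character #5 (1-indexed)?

U+0402

Offset 0: leading byte 0xC5 = 11000101 → 2-byte char #1 = C5 B8.
Offset 2: leading byte 0xF0 = 11110000 → 4-byte char #2 = F0 9F 98 A8.
Offset 6: leading byte 0xF2 = 11110010 → 4-byte char #3 = F2 B0 9A A5.
Offset 10: leading byte 0xEE = 11101110 → 3-byte char #4 = EE A0 95.
Offset 13: leading byte 0xD0 = 11010000 → 2-byte char #5 = D0 82.
Leading byte 0xD0 = 11010000 matches 110xxxxx → 2-byte sequence.
Byte 1: 0xD0 = 11010000, payload 10000 (5 bits).
Byte 2: 0x82 = 10000010 (10xxxxxx ✓), payload 000010.
Concatenate: 10000000010 = 0x402 (11 bits → U+0402).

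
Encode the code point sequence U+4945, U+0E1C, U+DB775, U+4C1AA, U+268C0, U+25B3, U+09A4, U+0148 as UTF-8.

U+4945: 3-byte form → E4 A5 85.
U+0E1C: 3-byte form → E0 B8 9C.
U+DB775: 4-byte form → F3 9B 9D B5.
U+4C1AA: 4-byte form → F1 8C 86 AA.
U+268C0: 4-byte form → F0 A6 A3 80.
U+25B3: 3-byte form → E2 96 B3.
U+09A4: 3-byte form → E0 A6 A4.
U+0148: 2-byte form → C5 88.
Concatenated (26 bytes): E4 A5 85 E0 B8 9C F3 9B 9D B5 F1 8C 86 AA F0 A6 A3 80 E2 96 B3 E0 A6 A4 C5 88.

E4 A5 85 E0 B8 9C F3 9B 9D B5 F1 8C 86 AA F0 A6 A3 80 E2 96 B3 E0 A6 A4 C5 88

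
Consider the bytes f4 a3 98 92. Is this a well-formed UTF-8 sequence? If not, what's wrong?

invalid (encodes a value above U+10FFFF)

Leading byte 0xF4 = 11110100 → 4-byte form.
Payload = 0x123612, which exceeds U+10FFFF, the maximum Unicode code point. (Leading bytes F5–FF, or F4 followed by ≥ 0x90, are invalid.)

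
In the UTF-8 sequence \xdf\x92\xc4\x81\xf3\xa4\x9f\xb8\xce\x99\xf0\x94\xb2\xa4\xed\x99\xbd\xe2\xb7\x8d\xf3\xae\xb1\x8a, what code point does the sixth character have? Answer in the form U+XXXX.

U+D67D

Offset 0: leading byte 0xDF = 11011111 → 2-byte char #1 = DF 92.
Offset 2: leading byte 0xC4 = 11000100 → 2-byte char #2 = C4 81.
Offset 4: leading byte 0xF3 = 11110011 → 4-byte char #3 = F3 A4 9F B8.
Offset 8: leading byte 0xCE = 11001110 → 2-byte char #4 = CE 99.
Offset 10: leading byte 0xF0 = 11110000 → 4-byte char #5 = F0 94 B2 A4.
Offset 14: leading byte 0xED = 11101101 → 3-byte char #6 = ED 99 BD.
Leading byte 0xED = 11101101 matches 1110xxxx → 3-byte sequence.
Byte 1: 0xED = 11101101, payload 1101 (4 bits).
Byte 2: 0x99 = 10011001 (10xxxxxx ✓), payload 011001.
Byte 3: 0xBD = 10111101 (10xxxxxx ✓), payload 111101.
Concatenate: 1101011001111101 = 0xD67D (16 bits → U+D67D).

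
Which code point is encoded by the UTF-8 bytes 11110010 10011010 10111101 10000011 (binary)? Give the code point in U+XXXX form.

Leading byte 0xF2 = 11110010 matches 11110xxx → 4-byte sequence.
Byte 1: 0xF2 = 11110010, payload 010 (3 bits).
Byte 2: 0x9A = 10011010 (10xxxxxx ✓), payload 011010.
Byte 3: 0xBD = 10111101 (10xxxxxx ✓), payload 111101.
Byte 4: 0x83 = 10000011 (10xxxxxx ✓), payload 000011.
Concatenate: 010011010111101000011 = 0x9AF43 (21 bits → U+9AF43).

U+9AF43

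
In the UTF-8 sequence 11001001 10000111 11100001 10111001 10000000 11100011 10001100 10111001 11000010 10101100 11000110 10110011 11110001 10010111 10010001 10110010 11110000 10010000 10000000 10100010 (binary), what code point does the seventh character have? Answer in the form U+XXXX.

U+10022

Offset 0: leading byte 0xC9 = 11001001 → 2-byte char #1 = C9 87.
Offset 2: leading byte 0xE1 = 11100001 → 3-byte char #2 = E1 B9 80.
Offset 5: leading byte 0xE3 = 11100011 → 3-byte char #3 = E3 8C B9.
Offset 8: leading byte 0xC2 = 11000010 → 2-byte char #4 = C2 AC.
Offset 10: leading byte 0xC6 = 11000110 → 2-byte char #5 = C6 B3.
Offset 12: leading byte 0xF1 = 11110001 → 4-byte char #6 = F1 97 91 B2.
Offset 16: leading byte 0xF0 = 11110000 → 4-byte char #7 = F0 90 80 A2.
Leading byte 0xF0 = 11110000 matches 11110xxx → 4-byte sequence.
Byte 1: 0xF0 = 11110000, payload 000 (3 bits).
Byte 2: 0x90 = 10010000 (10xxxxxx ✓), payload 010000.
Byte 3: 0x80 = 10000000 (10xxxxxx ✓), payload 000000.
Byte 4: 0xA2 = 10100010 (10xxxxxx ✓), payload 100010.
Concatenate: 000010000000000100010 = 0x10022 (21 bits → U+10022).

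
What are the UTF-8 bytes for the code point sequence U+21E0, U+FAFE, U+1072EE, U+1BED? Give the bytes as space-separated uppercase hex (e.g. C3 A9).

E2 87 A0 EF AB BE F4 87 8B AE E1 AF AD

U+21E0: 3-byte form → E2 87 A0.
U+FAFE: 3-byte form → EF AB BE.
U+1072EE: 4-byte form → F4 87 8B AE.
U+1BED: 3-byte form → E1 AF AD.
Concatenated (13 bytes): E2 87 A0 EF AB BE F4 87 8B AE E1 AF AD.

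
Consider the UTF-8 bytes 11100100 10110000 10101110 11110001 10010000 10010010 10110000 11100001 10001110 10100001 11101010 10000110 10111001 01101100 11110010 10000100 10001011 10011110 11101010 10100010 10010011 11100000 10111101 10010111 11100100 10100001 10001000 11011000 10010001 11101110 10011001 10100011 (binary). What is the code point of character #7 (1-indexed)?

U+A893

Offset 0: leading byte 0xE4 = 11100100 → 3-byte char #1 = E4 B0 AE.
Offset 3: leading byte 0xF1 = 11110001 → 4-byte char #2 = F1 90 92 B0.
Offset 7: leading byte 0xE1 = 11100001 → 3-byte char #3 = E1 8E A1.
Offset 10: leading byte 0xEA = 11101010 → 3-byte char #4 = EA 86 B9.
Offset 13: leading byte 0x6C = 01101100 → 1-byte char #5 = 6C.
Offset 14: leading byte 0xF2 = 11110010 → 4-byte char #6 = F2 84 8B 9E.
Offset 18: leading byte 0xEA = 11101010 → 3-byte char #7 = EA A2 93.
Leading byte 0xEA = 11101010 matches 1110xxxx → 3-byte sequence.
Byte 1: 0xEA = 11101010, payload 1010 (4 bits).
Byte 2: 0xA2 = 10100010 (10xxxxxx ✓), payload 100010.
Byte 3: 0x93 = 10010011 (10xxxxxx ✓), payload 010011.
Concatenate: 1010100010010011 = 0xA893 (16 bits → U+A893).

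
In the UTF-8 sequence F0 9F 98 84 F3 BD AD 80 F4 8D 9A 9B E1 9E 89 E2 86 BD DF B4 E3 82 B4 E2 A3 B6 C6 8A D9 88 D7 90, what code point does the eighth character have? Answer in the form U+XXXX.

Offset 0: leading byte 0xF0 = 11110000 → 4-byte char #1 = F0 9F 98 84.
Offset 4: leading byte 0xF3 = 11110011 → 4-byte char #2 = F3 BD AD 80.
Offset 8: leading byte 0xF4 = 11110100 → 4-byte char #3 = F4 8D 9A 9B.
Offset 12: leading byte 0xE1 = 11100001 → 3-byte char #4 = E1 9E 89.
Offset 15: leading byte 0xE2 = 11100010 → 3-byte char #5 = E2 86 BD.
Offset 18: leading byte 0xDF = 11011111 → 2-byte char #6 = DF B4.
Offset 20: leading byte 0xE3 = 11100011 → 3-byte char #7 = E3 82 B4.
Offset 23: leading byte 0xE2 = 11100010 → 3-byte char #8 = E2 A3 B6.
Leading byte 0xE2 = 11100010 matches 1110xxxx → 3-byte sequence.
Byte 1: 0xE2 = 11100010, payload 0010 (4 bits).
Byte 2: 0xA3 = 10100011 (10xxxxxx ✓), payload 100011.
Byte 3: 0xB6 = 10110110 (10xxxxxx ✓), payload 110110.
Concatenate: 0010100011110110 = 0x28F6 (16 bits → U+28F6).

U+28F6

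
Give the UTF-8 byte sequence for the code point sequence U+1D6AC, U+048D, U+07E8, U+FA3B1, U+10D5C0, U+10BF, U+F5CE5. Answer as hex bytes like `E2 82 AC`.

F0 9D 9A AC D2 8D DF A8 F3 BA 8E B1 F4 8D 97 80 E1 82 BF F3 B5 B3 A5

U+1D6AC: 4-byte form → F0 9D 9A AC.
U+048D: 2-byte form → D2 8D.
U+07E8: 2-byte form → DF A8.
U+FA3B1: 4-byte form → F3 BA 8E B1.
U+10D5C0: 4-byte form → F4 8D 97 80.
U+10BF: 3-byte form → E1 82 BF.
U+F5CE5: 4-byte form → F3 B5 B3 A5.
Concatenated (23 bytes): F0 9D 9A AC D2 8D DF A8 F3 BA 8E B1 F4 8D 97 80 E1 82 BF F3 B5 B3 A5.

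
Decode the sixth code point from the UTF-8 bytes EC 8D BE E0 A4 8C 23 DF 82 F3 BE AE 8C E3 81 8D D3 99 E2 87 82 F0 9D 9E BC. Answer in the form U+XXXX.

Offset 0: leading byte 0xEC = 11101100 → 3-byte char #1 = EC 8D BE.
Offset 3: leading byte 0xE0 = 11100000 → 3-byte char #2 = E0 A4 8C.
Offset 6: leading byte 0x23 = 00100011 → 1-byte char #3 = 23.
Offset 7: leading byte 0xDF = 11011111 → 2-byte char #4 = DF 82.
Offset 9: leading byte 0xF3 = 11110011 → 4-byte char #5 = F3 BE AE 8C.
Offset 13: leading byte 0xE3 = 11100011 → 3-byte char #6 = E3 81 8D.
Leading byte 0xE3 = 11100011 matches 1110xxxx → 3-byte sequence.
Byte 1: 0xE3 = 11100011, payload 0011 (4 bits).
Byte 2: 0x81 = 10000001 (10xxxxxx ✓), payload 000001.
Byte 3: 0x8D = 10001101 (10xxxxxx ✓), payload 001101.
Concatenate: 0011000001001101 = 0x304D (16 bits → U+304D).

U+304D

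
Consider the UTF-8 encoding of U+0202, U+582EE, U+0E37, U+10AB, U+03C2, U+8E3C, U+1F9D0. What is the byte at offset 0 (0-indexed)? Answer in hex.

U+0202 → 2-byte form C8 82 at offsets 0–1.
Offset 0 falls in char 1's range; it's byte 1 of C8 82 = 0xC8.

0xC8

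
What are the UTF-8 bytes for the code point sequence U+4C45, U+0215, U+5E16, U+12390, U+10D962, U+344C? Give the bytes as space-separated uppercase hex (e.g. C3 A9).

E4 B1 85 C8 95 E5 B8 96 F0 92 8E 90 F4 8D A5 A2 E3 91 8C

U+4C45: 3-byte form → E4 B1 85.
U+0215: 2-byte form → C8 95.
U+5E16: 3-byte form → E5 B8 96.
U+12390: 4-byte form → F0 92 8E 90.
U+10D962: 4-byte form → F4 8D A5 A2.
U+344C: 3-byte form → E3 91 8C.
Concatenated (19 bytes): E4 B1 85 C8 95 E5 B8 96 F0 92 8E 90 F4 8D A5 A2 E3 91 8C.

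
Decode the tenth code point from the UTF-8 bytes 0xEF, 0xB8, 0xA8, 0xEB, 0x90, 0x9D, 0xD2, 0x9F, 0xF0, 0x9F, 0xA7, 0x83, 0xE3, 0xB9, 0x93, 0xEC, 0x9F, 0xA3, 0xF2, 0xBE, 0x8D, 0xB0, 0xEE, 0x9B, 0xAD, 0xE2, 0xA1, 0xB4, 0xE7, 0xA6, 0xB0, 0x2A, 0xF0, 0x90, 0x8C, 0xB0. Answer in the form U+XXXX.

Offset 0: leading byte 0xEF = 11101111 → 3-byte char #1 = EF B8 A8.
Offset 3: leading byte 0xEB = 11101011 → 3-byte char #2 = EB 90 9D.
Offset 6: leading byte 0xD2 = 11010010 → 2-byte char #3 = D2 9F.
Offset 8: leading byte 0xF0 = 11110000 → 4-byte char #4 = F0 9F A7 83.
Offset 12: leading byte 0xE3 = 11100011 → 3-byte char #5 = E3 B9 93.
Offset 15: leading byte 0xEC = 11101100 → 3-byte char #6 = EC 9F A3.
Offset 18: leading byte 0xF2 = 11110010 → 4-byte char #7 = F2 BE 8D B0.
Offset 22: leading byte 0xEE = 11101110 → 3-byte char #8 = EE 9B AD.
Offset 25: leading byte 0xE2 = 11100010 → 3-byte char #9 = E2 A1 B4.
Offset 28: leading byte 0xE7 = 11100111 → 3-byte char #10 = E7 A6 B0.
Leading byte 0xE7 = 11100111 matches 1110xxxx → 3-byte sequence.
Byte 1: 0xE7 = 11100111, payload 0111 (4 bits).
Byte 2: 0xA6 = 10100110 (10xxxxxx ✓), payload 100110.
Byte 3: 0xB0 = 10110000 (10xxxxxx ✓), payload 110000.
Concatenate: 0111100110110000 = 0x79B0 (16 bits → U+79B0).

U+79B0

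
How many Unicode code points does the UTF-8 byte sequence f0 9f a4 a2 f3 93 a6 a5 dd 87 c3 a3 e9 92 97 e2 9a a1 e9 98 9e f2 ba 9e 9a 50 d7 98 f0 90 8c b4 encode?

Byte at offset 0: 0xF0 = 11110000 → 4-byte char (#1). Advance 4.
Byte at offset 4: 0xF3 = 11110011 → 4-byte char (#2). Advance 4.
Byte at offset 8: 0xDD = 11011101 → 2-byte char (#3). Advance 2.
Byte at offset 10: 0xC3 = 11000011 → 2-byte char (#4). Advance 2.
Byte at offset 12: 0xE9 = 11101001 → 3-byte char (#5). Advance 3.
Byte at offset 15: 0xE2 = 11100010 → 3-byte char (#6). Advance 3.
Byte at offset 18: 0xE9 = 11101001 → 3-byte char (#7). Advance 3.
Byte at offset 21: 0xF2 = 11110010 → 4-byte char (#8). Advance 4.
Byte at offset 25: 0x50 = 01010000 → 1-byte char (#9). Advance 1.
Byte at offset 26: 0xD7 = 11010111 → 2-byte char (#10). Advance 2.
Byte at offset 28: 0xF0 = 11110000 → 4-byte char (#11). Advance 4.
Reached end at offset 32 after 11 code points.

11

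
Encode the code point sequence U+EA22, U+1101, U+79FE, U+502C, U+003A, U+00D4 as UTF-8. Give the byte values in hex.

EE A8 A2 E1 84 81 E7 A7 BE E5 80 AC 3A C3 94

U+EA22: 3-byte form → EE A8 A2.
U+1101: 3-byte form → E1 84 81.
U+79FE: 3-byte form → E7 A7 BE.
U+502C: 3-byte form → E5 80 AC.
U+003A: 1-byte form → 3A.
U+00D4: 2-byte form → C3 94.
Concatenated (15 bytes): EE A8 A2 E1 84 81 E7 A7 BE E5 80 AC 3A C3 94.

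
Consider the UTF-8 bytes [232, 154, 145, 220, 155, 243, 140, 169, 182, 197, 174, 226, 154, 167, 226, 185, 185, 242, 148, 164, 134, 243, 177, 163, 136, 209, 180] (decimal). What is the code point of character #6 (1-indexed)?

U+2E79

Offset 0: leading byte 0xE8 = 11101000 → 3-byte char #1 = E8 9A 91.
Offset 3: leading byte 0xDC = 11011100 → 2-byte char #2 = DC 9B.
Offset 5: leading byte 0xF3 = 11110011 → 4-byte char #3 = F3 8C A9 B6.
Offset 9: leading byte 0xC5 = 11000101 → 2-byte char #4 = C5 AE.
Offset 11: leading byte 0xE2 = 11100010 → 3-byte char #5 = E2 9A A7.
Offset 14: leading byte 0xE2 = 11100010 → 3-byte char #6 = E2 B9 B9.
Leading byte 0xE2 = 11100010 matches 1110xxxx → 3-byte sequence.
Byte 1: 0xE2 = 11100010, payload 0010 (4 bits).
Byte 2: 0xB9 = 10111001 (10xxxxxx ✓), payload 111001.
Byte 3: 0xB9 = 10111001 (10xxxxxx ✓), payload 111001.
Concatenate: 0010111001111001 = 0x2E79 (16 bits → U+2E79).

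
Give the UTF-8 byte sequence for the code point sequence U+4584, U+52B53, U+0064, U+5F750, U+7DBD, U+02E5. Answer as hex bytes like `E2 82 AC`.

U+4584: 3-byte form → E4 96 84.
U+52B53: 4-byte form → F1 92 AD 93.
U+0064: 1-byte form → 64.
U+5F750: 4-byte form → F1 9F 9D 90.
U+7DBD: 3-byte form → E7 B6 BD.
U+02E5: 2-byte form → CB A5.
Concatenated (17 bytes): E4 96 84 F1 92 AD 93 64 F1 9F 9D 90 E7 B6 BD CB A5.

E4 96 84 F1 92 AD 93 64 F1 9F 9D 90 E7 B6 BD CB A5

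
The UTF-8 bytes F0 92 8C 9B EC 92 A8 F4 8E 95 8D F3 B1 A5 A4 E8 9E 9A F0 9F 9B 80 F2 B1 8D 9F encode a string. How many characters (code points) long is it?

Byte at offset 0: 0xF0 = 11110000 → 4-byte char (#1). Advance 4.
Byte at offset 4: 0xEC = 11101100 → 3-byte char (#2). Advance 3.
Byte at offset 7: 0xF4 = 11110100 → 4-byte char (#3). Advance 4.
Byte at offset 11: 0xF3 = 11110011 → 4-byte char (#4). Advance 4.
Byte at offset 15: 0xE8 = 11101000 → 3-byte char (#5). Advance 3.
Byte at offset 18: 0xF0 = 11110000 → 4-byte char (#6). Advance 4.
Byte at offset 22: 0xF2 = 11110010 → 4-byte char (#7). Advance 4.
Reached end at offset 26 after 7 code points.

7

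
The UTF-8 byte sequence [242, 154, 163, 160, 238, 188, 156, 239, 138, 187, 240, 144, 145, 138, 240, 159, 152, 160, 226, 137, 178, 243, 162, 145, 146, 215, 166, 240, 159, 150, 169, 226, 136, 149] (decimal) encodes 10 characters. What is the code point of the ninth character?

U+1F5A9

Offset 0: leading byte 0xF2 = 11110010 → 4-byte char #1 = F2 9A A3 A0.
Offset 4: leading byte 0xEE = 11101110 → 3-byte char #2 = EE BC 9C.
Offset 7: leading byte 0xEF = 11101111 → 3-byte char #3 = EF 8A BB.
Offset 10: leading byte 0xF0 = 11110000 → 4-byte char #4 = F0 90 91 8A.
Offset 14: leading byte 0xF0 = 11110000 → 4-byte char #5 = F0 9F 98 A0.
Offset 18: leading byte 0xE2 = 11100010 → 3-byte char #6 = E2 89 B2.
Offset 21: leading byte 0xF3 = 11110011 → 4-byte char #7 = F3 A2 91 92.
Offset 25: leading byte 0xD7 = 11010111 → 2-byte char #8 = D7 A6.
Offset 27: leading byte 0xF0 = 11110000 → 4-byte char #9 = F0 9F 96 A9.
Leading byte 0xF0 = 11110000 matches 11110xxx → 4-byte sequence.
Byte 1: 0xF0 = 11110000, payload 000 (3 bits).
Byte 2: 0x9F = 10011111 (10xxxxxx ✓), payload 011111.
Byte 3: 0x96 = 10010110 (10xxxxxx ✓), payload 010110.
Byte 4: 0xA9 = 10101001 (10xxxxxx ✓), payload 101001.
Concatenate: 000011111010110101001 = 0x1F5A9 (21 bits → U+1F5A9).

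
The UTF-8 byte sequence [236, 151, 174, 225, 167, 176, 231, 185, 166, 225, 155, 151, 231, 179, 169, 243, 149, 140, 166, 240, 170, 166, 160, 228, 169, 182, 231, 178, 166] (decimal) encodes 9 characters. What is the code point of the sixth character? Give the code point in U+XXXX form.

Offset 0: leading byte 0xEC = 11101100 → 3-byte char #1 = EC 97 AE.
Offset 3: leading byte 0xE1 = 11100001 → 3-byte char #2 = E1 A7 B0.
Offset 6: leading byte 0xE7 = 11100111 → 3-byte char #3 = E7 B9 A6.
Offset 9: leading byte 0xE1 = 11100001 → 3-byte char #4 = E1 9B 97.
Offset 12: leading byte 0xE7 = 11100111 → 3-byte char #5 = E7 B3 A9.
Offset 15: leading byte 0xF3 = 11110011 → 4-byte char #6 = F3 95 8C A6.
Leading byte 0xF3 = 11110011 matches 11110xxx → 4-byte sequence.
Byte 1: 0xF3 = 11110011, payload 011 (3 bits).
Byte 2: 0x95 = 10010101 (10xxxxxx ✓), payload 010101.
Byte 3: 0x8C = 10001100 (10xxxxxx ✓), payload 001100.
Byte 4: 0xA6 = 10100110 (10xxxxxx ✓), payload 100110.
Concatenate: 011010101001100100110 = 0xD5326 (21 bits → U+D5326).

U+D5326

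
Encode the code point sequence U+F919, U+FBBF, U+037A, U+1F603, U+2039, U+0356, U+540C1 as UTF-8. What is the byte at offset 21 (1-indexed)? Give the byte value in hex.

0x81

1-indexed offset 21 is 0-indexed offset 20.
U+F919 → 3-byte form EF A4 99 at offsets 0–2.
U+FBBF → 3-byte form EF AE BF at offsets 3–5.
U+037A → 2-byte form CD BA at offsets 6–7.
U+1F603 → 4-byte form F0 9F 98 83 at offsets 8–11.
U+2039 → 3-byte form E2 80 B9 at offsets 12–14.
U+0356 → 2-byte form CD 96 at offsets 15–16.
U+540C1 → 4-byte form F1 94 83 81 at offsets 17–20.
Offset 20 falls in char 7's range; it's byte 4 of F1 94 83 81 = 0x81.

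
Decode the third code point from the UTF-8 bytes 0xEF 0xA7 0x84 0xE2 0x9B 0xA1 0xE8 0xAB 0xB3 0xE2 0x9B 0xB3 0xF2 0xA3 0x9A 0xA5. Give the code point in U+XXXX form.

Offset 0: leading byte 0xEF = 11101111 → 3-byte char #1 = EF A7 84.
Offset 3: leading byte 0xE2 = 11100010 → 3-byte char #2 = E2 9B A1.
Offset 6: leading byte 0xE8 = 11101000 → 3-byte char #3 = E8 AB B3.
Leading byte 0xE8 = 11101000 matches 1110xxxx → 3-byte sequence.
Byte 1: 0xE8 = 11101000, payload 1000 (4 bits).
Byte 2: 0xAB = 10101011 (10xxxxxx ✓), payload 101011.
Byte 3: 0xB3 = 10110011 (10xxxxxx ✓), payload 110011.
Concatenate: 1000101011110011 = 0x8AF3 (16 bits → U+8AF3).

U+8AF3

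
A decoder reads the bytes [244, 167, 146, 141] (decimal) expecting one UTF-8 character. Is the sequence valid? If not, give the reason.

invalid (encodes a value above U+10FFFF)

Leading byte 0xF4 = 11110100 → 4-byte form.
Payload = 0x12748D, which exceeds U+10FFFF, the maximum Unicode code point. (Leading bytes F5–FF, or F4 followed by ≥ 0x90, are invalid.)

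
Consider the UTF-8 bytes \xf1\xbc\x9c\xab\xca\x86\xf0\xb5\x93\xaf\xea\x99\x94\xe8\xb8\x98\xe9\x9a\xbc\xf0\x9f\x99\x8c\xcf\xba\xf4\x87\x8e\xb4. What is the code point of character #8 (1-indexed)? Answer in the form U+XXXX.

Offset 0: leading byte 0xF1 = 11110001 → 4-byte char #1 = F1 BC 9C AB.
Offset 4: leading byte 0xCA = 11001010 → 2-byte char #2 = CA 86.
Offset 6: leading byte 0xF0 = 11110000 → 4-byte char #3 = F0 B5 93 AF.
Offset 10: leading byte 0xEA = 11101010 → 3-byte char #4 = EA 99 94.
Offset 13: leading byte 0xE8 = 11101000 → 3-byte char #5 = E8 B8 98.
Offset 16: leading byte 0xE9 = 11101001 → 3-byte char #6 = E9 9A BC.
Offset 19: leading byte 0xF0 = 11110000 → 4-byte char #7 = F0 9F 99 8C.
Offset 23: leading byte 0xCF = 11001111 → 2-byte char #8 = CF BA.
Leading byte 0xCF = 11001111 matches 110xxxxx → 2-byte sequence.
Byte 1: 0xCF = 11001111, payload 01111 (5 bits).
Byte 2: 0xBA = 10111010 (10xxxxxx ✓), payload 111010.
Concatenate: 01111111010 = 0x3FA (11 bits → U+03FA).

U+03FA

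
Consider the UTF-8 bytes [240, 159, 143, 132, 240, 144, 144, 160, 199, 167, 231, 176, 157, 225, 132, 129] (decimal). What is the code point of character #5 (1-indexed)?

U+1101

Offset 0: leading byte 0xF0 = 11110000 → 4-byte char #1 = F0 9F 8F 84.
Offset 4: leading byte 0xF0 = 11110000 → 4-byte char #2 = F0 90 90 A0.
Offset 8: leading byte 0xC7 = 11000111 → 2-byte char #3 = C7 A7.
Offset 10: leading byte 0xE7 = 11100111 → 3-byte char #4 = E7 B0 9D.
Offset 13: leading byte 0xE1 = 11100001 → 3-byte char #5 = E1 84 81.
Leading byte 0xE1 = 11100001 matches 1110xxxx → 3-byte sequence.
Byte 1: 0xE1 = 11100001, payload 0001 (4 bits).
Byte 2: 0x84 = 10000100 (10xxxxxx ✓), payload 000100.
Byte 3: 0x81 = 10000001 (10xxxxxx ✓), payload 000001.
Concatenate: 0001000100000001 = 0x1101 (16 bits → U+1101).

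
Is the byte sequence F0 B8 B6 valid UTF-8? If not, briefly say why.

Leading byte 0xF0 = 11110000 → 4-byte form, but only 3 bytes are present.

invalid (sequence truncated)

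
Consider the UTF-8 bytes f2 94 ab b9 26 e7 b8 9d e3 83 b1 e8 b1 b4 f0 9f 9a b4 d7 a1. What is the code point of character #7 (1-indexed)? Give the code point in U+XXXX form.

U+05E1

Offset 0: leading byte 0xF2 = 11110010 → 4-byte char #1 = F2 94 AB B9.
Offset 4: leading byte 0x26 = 00100110 → 1-byte char #2 = 26.
Offset 5: leading byte 0xE7 = 11100111 → 3-byte char #3 = E7 B8 9D.
Offset 8: leading byte 0xE3 = 11100011 → 3-byte char #4 = E3 83 B1.
Offset 11: leading byte 0xE8 = 11101000 → 3-byte char #5 = E8 B1 B4.
Offset 14: leading byte 0xF0 = 11110000 → 4-byte char #6 = F0 9F 9A B4.
Offset 18: leading byte 0xD7 = 11010111 → 2-byte char #7 = D7 A1.
Leading byte 0xD7 = 11010111 matches 110xxxxx → 2-byte sequence.
Byte 1: 0xD7 = 11010111, payload 10111 (5 bits).
Byte 2: 0xA1 = 10100001 (10xxxxxx ✓), payload 100001.
Concatenate: 10111100001 = 0x5E1 (11 bits → U+05E1).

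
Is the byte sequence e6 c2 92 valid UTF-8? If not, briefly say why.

Leading byte 0xE6 = 11100110 → 3-byte form.
Byte 2 is 0xC2 = 11000010, which is not 10xxxxxx — expected a continuation byte.

invalid (non-continuation byte where continuation expected)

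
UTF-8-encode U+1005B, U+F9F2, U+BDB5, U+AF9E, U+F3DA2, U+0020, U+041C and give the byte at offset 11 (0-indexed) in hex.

0xBE

U+1005B → 4-byte form F0 90 81 9B at offsets 0–3.
U+F9F2 → 3-byte form EF A7 B2 at offsets 4–6.
U+BDB5 → 3-byte form EB B6 B5 at offsets 7–9.
U+AF9E → 3-byte form EA BE 9E at offsets 10–12.
Offset 11 falls in char 4's range; it's byte 2 of EA BE 9E = 0xBE.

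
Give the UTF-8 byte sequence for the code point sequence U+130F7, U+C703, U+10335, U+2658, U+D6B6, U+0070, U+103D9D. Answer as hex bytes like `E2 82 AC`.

U+130F7: 4-byte form → F0 93 83 B7.
U+C703: 3-byte form → EC 9C 83.
U+10335: 4-byte form → F0 90 8C B5.
U+2658: 3-byte form → E2 99 98.
U+D6B6: 3-byte form → ED 9A B6.
U+0070: 1-byte form → 70.
U+103D9D: 4-byte form → F4 83 B6 9D.
Concatenated (22 bytes): F0 93 83 B7 EC 9C 83 F0 90 8C B5 E2 99 98 ED 9A B6 70 F4 83 B6 9D.

F0 93 83 B7 EC 9C 83 F0 90 8C B5 E2 99 98 ED 9A B6 70 F4 83 B6 9D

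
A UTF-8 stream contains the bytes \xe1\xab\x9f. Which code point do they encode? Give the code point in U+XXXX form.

Leading byte 0xE1 = 11100001 matches 1110xxxx → 3-byte sequence.
Byte 1: 0xE1 = 11100001, payload 0001 (4 bits).
Byte 2: 0xAB = 10101011 (10xxxxxx ✓), payload 101011.
Byte 3: 0x9F = 10011111 (10xxxxxx ✓), payload 011111.
Concatenate: 0001101011011111 = 0x1ADF (16 bits → U+1ADF).

U+1ADF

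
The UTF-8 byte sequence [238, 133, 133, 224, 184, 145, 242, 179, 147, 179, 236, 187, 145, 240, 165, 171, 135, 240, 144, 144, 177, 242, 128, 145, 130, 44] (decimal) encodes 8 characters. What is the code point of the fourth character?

Offset 0: leading byte 0xEE = 11101110 → 3-byte char #1 = EE 85 85.
Offset 3: leading byte 0xE0 = 11100000 → 3-byte char #2 = E0 B8 91.
Offset 6: leading byte 0xF2 = 11110010 → 4-byte char #3 = F2 B3 93 B3.
Offset 10: leading byte 0xEC = 11101100 → 3-byte char #4 = EC BB 91.
Leading byte 0xEC = 11101100 matches 1110xxxx → 3-byte sequence.
Byte 1: 0xEC = 11101100, payload 1100 (4 bits).
Byte 2: 0xBB = 10111011 (10xxxxxx ✓), payload 111011.
Byte 3: 0x91 = 10010001 (10xxxxxx ✓), payload 010001.
Concatenate: 1100111011010001 = 0xCED1 (16 bits → U+CED1).

U+CED1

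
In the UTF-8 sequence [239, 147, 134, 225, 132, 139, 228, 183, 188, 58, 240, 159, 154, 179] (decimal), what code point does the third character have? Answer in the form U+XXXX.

Offset 0: leading byte 0xEF = 11101111 → 3-byte char #1 = EF 93 86.
Offset 3: leading byte 0xE1 = 11100001 → 3-byte char #2 = E1 84 8B.
Offset 6: leading byte 0xE4 = 11100100 → 3-byte char #3 = E4 B7 BC.
Leading byte 0xE4 = 11100100 matches 1110xxxx → 3-byte sequence.
Byte 1: 0xE4 = 11100100, payload 0100 (4 bits).
Byte 2: 0xB7 = 10110111 (10xxxxxx ✓), payload 110111.
Byte 3: 0xBC = 10111100 (10xxxxxx ✓), payload 111100.
Concatenate: 0100110111111100 = 0x4DFC (16 bits → U+4DFC).

U+4DFC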